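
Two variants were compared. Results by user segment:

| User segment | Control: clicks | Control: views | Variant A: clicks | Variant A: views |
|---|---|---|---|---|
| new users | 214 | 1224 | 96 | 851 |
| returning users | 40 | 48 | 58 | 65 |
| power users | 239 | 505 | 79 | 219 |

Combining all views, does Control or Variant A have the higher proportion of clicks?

New users: Control 214/1224 = 17.5%, Variant A 96/851 = 11.3% → Control
Returning users: Control 40/48 = 83.3%, Variant A 58/65 = 89.2% → Variant A
Power users: Control 239/505 = 47.3%, Variant A 79/219 = 36.1% → Control
Overall: Control 493/1777 = 27.7%, Variant A 233/1135 = 20.5% → Control
(Neither sweeps every user group, but Control has the higher pooled rate.)

Control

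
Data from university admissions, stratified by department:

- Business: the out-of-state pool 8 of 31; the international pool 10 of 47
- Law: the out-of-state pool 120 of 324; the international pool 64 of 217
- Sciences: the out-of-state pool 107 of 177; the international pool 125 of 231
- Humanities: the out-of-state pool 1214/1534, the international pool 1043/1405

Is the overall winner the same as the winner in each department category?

Yes

Business: the out-of-state pool 8/31 = 25.8%, the international pool 10/47 = 21.3% → the out-of-state pool
Law: the out-of-state pool 120/324 = 37.0%, the international pool 64/217 = 29.5% → the out-of-state pool
Sciences: the out-of-state pool 107/177 = 60.5%, the international pool 125/231 = 54.1% → the out-of-state pool
Humanities: the out-of-state pool 1214/1534 = 79.1%, the international pool 1043/1405 = 74.2% → the out-of-state pool
Overall: the out-of-state pool 1449/2066 = 70.1%, the international pool 1242/1900 = 65.4% → the out-of-state pool
The out-of-state pool wins overall and in every department group — no reversal.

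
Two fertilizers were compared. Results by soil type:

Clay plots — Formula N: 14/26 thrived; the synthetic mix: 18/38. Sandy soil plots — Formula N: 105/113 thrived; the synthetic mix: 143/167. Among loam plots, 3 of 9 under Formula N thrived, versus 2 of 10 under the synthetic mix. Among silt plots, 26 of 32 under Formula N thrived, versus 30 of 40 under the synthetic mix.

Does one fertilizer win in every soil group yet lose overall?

Clay: Formula N 14/26 = 53.8%, the synthetic mix 18/38 = 47.4% → Formula N
Sandy soil: Formula N 105/113 = 92.9%, the synthetic mix 143/167 = 85.6% → Formula N
Loam: Formula N 3/9 = 33.3%, the synthetic mix 2/10 = 20.0% → Formula N
Silt: Formula N 26/32 = 81.2%, the synthetic mix 30/40 = 75.0% → Formula N
Overall: Formula N 148/180 = 82.2%, the synthetic mix 193/255 = 75.7% → Formula N
Formula N wins overall and in every soil group — no reversal.

No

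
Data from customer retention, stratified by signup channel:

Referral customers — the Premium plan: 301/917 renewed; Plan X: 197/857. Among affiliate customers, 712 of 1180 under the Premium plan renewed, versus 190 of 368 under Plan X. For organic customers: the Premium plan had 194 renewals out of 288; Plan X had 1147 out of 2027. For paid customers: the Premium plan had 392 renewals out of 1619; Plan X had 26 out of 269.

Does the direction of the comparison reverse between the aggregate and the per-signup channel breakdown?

Referral: the Premium plan 301/917 = 32.8%, Plan X 197/857 = 23.0% → the Premium plan
Affiliate: the Premium plan 712/1180 = 60.3%, Plan X 190/368 = 51.6% → the Premium plan
Organic: the Premium plan 194/288 = 67.4%, Plan X 1147/2027 = 56.6% → the Premium plan
Paid: the Premium plan 392/1619 = 24.2%, Plan X 26/269 = 9.7% → the Premium plan
Overall: the Premium plan 1599/4004 = 39.9%, Plan X 1560/3521 = 44.3% → Plan X
The Premium plan wins each signup group but Plan X wins overall — the comparison reverses. The Premium plan's customers skew toward paid, which has a lower base rate.

Yes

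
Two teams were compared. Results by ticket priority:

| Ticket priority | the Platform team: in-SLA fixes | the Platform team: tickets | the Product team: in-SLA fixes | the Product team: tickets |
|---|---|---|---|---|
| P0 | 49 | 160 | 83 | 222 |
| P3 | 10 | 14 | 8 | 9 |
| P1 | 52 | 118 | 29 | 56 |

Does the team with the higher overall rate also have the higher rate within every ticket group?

P0: the Platform team 49/160 = 30.6%, the Product team 83/222 = 37.4% → the Product team
P3: the Platform team 10/14 = 71.4%, the Product team 8/9 = 88.9% → the Product team
P1: the Platform team 52/118 = 44.1%, the Product team 29/56 = 51.8% → the Product team
Overall: the Platform team 111/292 = 38.0%, the Product team 120/287 = 41.8% → the Product team
The Product team wins overall and in every ticket group — no reversal.

Yes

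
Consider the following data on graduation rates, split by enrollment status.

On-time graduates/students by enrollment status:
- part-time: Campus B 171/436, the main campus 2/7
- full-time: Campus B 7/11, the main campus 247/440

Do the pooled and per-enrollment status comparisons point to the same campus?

No

Part-time: Campus B 171/436 = 39.2%, the main campus 2/7 = 28.6% → Campus B
Full-time: Campus B 7/11 = 63.6%, the main campus 247/440 = 56.1% → Campus B
Overall: Campus B 178/447 = 39.8%, the main campus 249/447 = 55.7% → the main campus
Campus B wins each enrollment group but the main campus wins overall — the comparison reverses. Campus B's students skew toward part-time, which has a lower base rate.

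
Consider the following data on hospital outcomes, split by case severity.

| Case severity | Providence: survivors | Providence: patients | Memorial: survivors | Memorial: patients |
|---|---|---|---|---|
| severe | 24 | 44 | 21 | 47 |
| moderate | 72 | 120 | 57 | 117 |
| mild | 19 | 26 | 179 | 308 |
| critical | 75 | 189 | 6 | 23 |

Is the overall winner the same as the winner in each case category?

Severe: Providence 24/44 = 54.5%, Memorial 21/47 = 44.7% → Providence
Moderate: Providence 72/120 = 60.0%, Memorial 57/117 = 48.7% → Providence
Mild: Providence 19/26 = 73.1%, Memorial 179/308 = 58.1% → Providence
Critical: Providence 75/189 = 39.7%, Memorial 6/23 = 26.1% → Providence
Overall: Providence 190/379 = 50.1%, Memorial 263/495 = 53.1% → Memorial
Providence wins each case group but Memorial wins overall — the comparison reverses. Providence's patients skew toward critical, which has a lower base rate.

No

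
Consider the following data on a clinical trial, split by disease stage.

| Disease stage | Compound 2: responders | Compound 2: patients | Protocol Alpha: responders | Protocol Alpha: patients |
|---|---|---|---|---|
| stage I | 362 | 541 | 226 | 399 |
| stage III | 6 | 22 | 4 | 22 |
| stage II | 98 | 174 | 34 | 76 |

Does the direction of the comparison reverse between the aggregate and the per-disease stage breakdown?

No

Stage I: Compound 2 362/541 = 66.9%, Protocol Alpha 226/399 = 56.6% → Compound 2
Stage III: Compound 2 6/22 = 27.3%, Protocol Alpha 4/22 = 18.2% → Compound 2
Stage II: Compound 2 98/174 = 56.3%, Protocol Alpha 34/76 = 44.7% → Compound 2
Overall: Compound 2 466/737 = 63.2%, Protocol Alpha 264/497 = 53.1% → Compound 2
Compound 2 wins overall and in every disease group — no reversal.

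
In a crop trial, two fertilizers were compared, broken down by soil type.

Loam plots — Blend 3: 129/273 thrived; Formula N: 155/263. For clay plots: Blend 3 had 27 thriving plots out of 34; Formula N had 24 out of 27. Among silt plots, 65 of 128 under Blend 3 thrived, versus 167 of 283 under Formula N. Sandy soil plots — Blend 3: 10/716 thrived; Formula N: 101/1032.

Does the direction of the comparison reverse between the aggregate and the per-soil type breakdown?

No

Loam: Blend 3 129/273 = 47.3%, Formula N 155/263 = 58.9% → Formula N
Clay: Blend 3 27/34 = 79.4%, Formula N 24/27 = 88.9% → Formula N
Silt: Blend 3 65/128 = 50.8%, Formula N 167/283 = 59.0% → Formula N
Sandy soil: Blend 3 10/716 = 1.4%, Formula N 101/1032 = 9.8% → Formula N
Overall: Blend 3 231/1151 = 20.1%, Formula N 447/1605 = 27.9% → Formula N
Formula N wins overall and in every soil group — no reversal.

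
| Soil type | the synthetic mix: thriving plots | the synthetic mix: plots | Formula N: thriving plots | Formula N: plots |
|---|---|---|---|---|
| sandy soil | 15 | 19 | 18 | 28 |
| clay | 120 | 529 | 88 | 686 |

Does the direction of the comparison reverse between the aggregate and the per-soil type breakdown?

Sandy soil: the synthetic mix 15/19 = 78.9%, Formula N 18/28 = 64.3% → the synthetic mix
Clay: the synthetic mix 120/529 = 22.7%, Formula N 88/686 = 12.8% → the synthetic mix
Overall: the synthetic mix 135/548 = 24.6%, Formula N 106/714 = 14.8% → the synthetic mix
The synthetic mix wins overall and in every soil group — no reversal.

No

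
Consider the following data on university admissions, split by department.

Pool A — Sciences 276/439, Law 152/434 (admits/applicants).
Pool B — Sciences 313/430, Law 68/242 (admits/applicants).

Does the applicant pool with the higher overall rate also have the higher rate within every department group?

Sciences: Pool A 276/439 = 62.9%, Pool B 313/430 = 72.8% → Pool B
Law: Pool A 152/434 = 35.0%, Pool B 68/242 = 28.1% → Pool A
Overall: Pool A 428/873 = 49.0%, Pool B 381/672 = 56.7% → Pool B
Neither sweeps: Pool A wins 1 of 2 groups, Pool B wins 1. Pool B wins overall but not every group — no Simpson reversal.

No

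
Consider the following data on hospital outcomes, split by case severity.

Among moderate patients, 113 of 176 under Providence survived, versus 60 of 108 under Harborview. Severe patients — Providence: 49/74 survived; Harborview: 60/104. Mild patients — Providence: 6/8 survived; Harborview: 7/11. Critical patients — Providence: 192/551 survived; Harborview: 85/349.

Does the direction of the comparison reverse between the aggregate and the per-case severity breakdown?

Moderate: Providence 113/176 = 64.2%, Harborview 60/108 = 55.6% → Providence
Severe: Providence 49/74 = 66.2%, Harborview 60/104 = 57.7% → Providence
Mild: Providence 6/8 = 75.0%, Harborview 7/11 = 63.6% → Providence
Critical: Providence 192/551 = 34.8%, Harborview 85/349 = 24.4% → Providence
Overall: Providence 360/809 = 44.5%, Harborview 212/572 = 37.1% → Providence
Providence wins overall and in every case group — no reversal.

No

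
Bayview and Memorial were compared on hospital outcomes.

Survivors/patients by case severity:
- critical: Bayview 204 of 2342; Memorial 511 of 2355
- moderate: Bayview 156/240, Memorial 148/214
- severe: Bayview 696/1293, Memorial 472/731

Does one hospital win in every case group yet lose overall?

Critical: Bayview 204/2342 = 8.7%, Memorial 511/2355 = 21.7% → Memorial
Moderate: Bayview 156/240 = 65.0%, Memorial 148/214 = 69.2% → Memorial
Severe: Bayview 696/1293 = 53.8%, Memorial 472/731 = 64.6% → Memorial
Overall: Bayview 1056/3875 = 27.3%, Memorial 1131/3300 = 34.3% → Memorial
Memorial wins overall and in every case group — no reversal.

No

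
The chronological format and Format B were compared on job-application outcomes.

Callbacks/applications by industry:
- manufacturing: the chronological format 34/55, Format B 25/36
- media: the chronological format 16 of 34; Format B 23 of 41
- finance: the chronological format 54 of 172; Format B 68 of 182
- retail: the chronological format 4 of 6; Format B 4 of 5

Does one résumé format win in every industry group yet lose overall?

Manufacturing: the chronological format 34/55 = 61.8%, Format B 25/36 = 69.4% → Format B
Media: the chronological format 16/34 = 47.1%, Format B 23/41 = 56.1% → Format B
Finance: the chronological format 54/172 = 31.4%, Format B 68/182 = 37.4% → Format B
Retail: the chronological format 4/6 = 66.7%, Format B 4/5 = 80.0% → Format B
Overall: the chronological format 108/267 = 40.4%, Format B 120/264 = 45.5% → Format B
Format B wins overall and in every industry group — no reversal.

No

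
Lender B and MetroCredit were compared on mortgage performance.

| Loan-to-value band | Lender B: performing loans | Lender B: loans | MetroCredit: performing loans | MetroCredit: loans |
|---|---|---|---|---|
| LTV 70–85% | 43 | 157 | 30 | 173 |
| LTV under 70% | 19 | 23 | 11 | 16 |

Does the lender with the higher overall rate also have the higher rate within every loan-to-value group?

Yes

LTV 70–85%: Lender B 43/157 = 27.4%, MetroCredit 30/173 = 17.3% → Lender B
LTV under 70%: Lender B 19/23 = 82.6%, MetroCredit 11/16 = 68.8% → Lender B
Overall: Lender B 62/180 = 34.4%, MetroCredit 41/189 = 21.7% → Lender B
Lender B wins overall and in every loan-to-value group — no reversal.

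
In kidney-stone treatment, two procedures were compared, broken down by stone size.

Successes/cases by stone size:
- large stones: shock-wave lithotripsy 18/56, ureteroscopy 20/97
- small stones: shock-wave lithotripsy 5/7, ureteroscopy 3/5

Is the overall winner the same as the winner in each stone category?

Yes

Large stones: shock-wave lithotripsy 18/56 = 32.1%, ureteroscopy 20/97 = 20.6% → shock-wave lithotripsy
Small stones: shock-wave lithotripsy 5/7 = 71.4%, ureteroscopy 3/5 = 60.0% → shock-wave lithotripsy
Overall: shock-wave lithotripsy 23/63 = 36.5%, ureteroscopy 23/102 = 22.5% → shock-wave lithotripsy
Shock-wave lithotripsy wins overall and in every stone group — no reversal.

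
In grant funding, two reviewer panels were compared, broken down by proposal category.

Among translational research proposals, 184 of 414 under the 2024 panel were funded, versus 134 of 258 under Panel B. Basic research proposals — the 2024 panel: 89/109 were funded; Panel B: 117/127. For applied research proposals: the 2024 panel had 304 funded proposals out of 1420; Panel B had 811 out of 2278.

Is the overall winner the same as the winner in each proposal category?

Yes

Translational research: the 2024 panel 184/414 = 44.4%, Panel B 134/258 = 51.9% → Panel B
Basic research: the 2024 panel 89/109 = 81.7%, Panel B 117/127 = 92.1% → Panel B
Applied research: the 2024 panel 304/1420 = 21.4%, Panel B 811/2278 = 35.6% → Panel B
Overall: the 2024 panel 577/1943 = 29.7%, Panel B 1062/2663 = 39.9% → Panel B
Panel B wins overall and in every proposal group — no reversal.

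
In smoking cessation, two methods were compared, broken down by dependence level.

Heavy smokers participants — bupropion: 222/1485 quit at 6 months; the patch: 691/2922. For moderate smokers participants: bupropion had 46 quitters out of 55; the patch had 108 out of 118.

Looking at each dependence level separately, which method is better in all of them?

Heavy smokers: bupropion 222/1485 = 14.9%, the patch 691/2922 = 23.6% → the patch
Moderate smokers: bupropion 46/55 = 83.6%, the patch 108/118 = 91.5% → the patch
The patch has the higher rate in both groups.

the patch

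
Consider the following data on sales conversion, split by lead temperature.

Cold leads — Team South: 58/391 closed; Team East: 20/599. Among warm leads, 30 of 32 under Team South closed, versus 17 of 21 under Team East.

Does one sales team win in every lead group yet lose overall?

Cold: Team South 58/391 = 14.8%, Team East 20/599 = 3.3% → Team South
Warm: Team South 30/32 = 93.8%, Team East 17/21 = 81.0% → Team South
Overall: Team South 88/423 = 20.8%, Team East 37/620 = 6.0% → Team South
Team South wins overall and in every lead group — no reversal.

No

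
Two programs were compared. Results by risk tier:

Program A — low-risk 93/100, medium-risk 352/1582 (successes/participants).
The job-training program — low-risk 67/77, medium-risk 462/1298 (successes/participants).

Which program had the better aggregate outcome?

Low-risk: Program A 93/100 = 93.0%, the job-training program 67/77 = 87.0% → Program A
Medium-risk: Program A 352/1582 = 22.3%, the job-training program 462/1298 = 35.6% → the job-training program
Overall: Program A 445/1682 = 26.5%, the job-training program 529/1375 = 38.5% → the job-training program
(Neither sweeps every risk group, but the job-training program has the higher pooled rate.)

the job-training program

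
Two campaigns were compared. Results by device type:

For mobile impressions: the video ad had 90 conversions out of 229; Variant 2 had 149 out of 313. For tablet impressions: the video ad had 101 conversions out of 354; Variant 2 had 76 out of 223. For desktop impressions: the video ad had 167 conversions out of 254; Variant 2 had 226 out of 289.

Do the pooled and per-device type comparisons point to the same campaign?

Mobile: the video ad 90/229 = 39.3%, Variant 2 149/313 = 47.6% → Variant 2
Tablet: the video ad 101/354 = 28.5%, Variant 2 76/223 = 34.1% → Variant 2
Desktop: the video ad 167/254 = 65.7%, Variant 2 226/289 = 78.2% → Variant 2
Overall: the video ad 358/837 = 42.8%, Variant 2 451/825 = 54.7% → Variant 2
Variant 2 wins overall and in every device group — no reversal.

Yes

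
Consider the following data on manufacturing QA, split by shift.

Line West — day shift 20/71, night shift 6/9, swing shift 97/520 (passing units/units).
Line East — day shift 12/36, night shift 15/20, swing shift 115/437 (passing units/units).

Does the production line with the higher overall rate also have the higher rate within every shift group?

Day shift: Line West 20/71 = 28.2%, Line East 12/36 = 33.3% → Line East
Night shift: Line West 6/9 = 66.7%, Line East 15/20 = 75.0% → Line East
Swing shift: Line West 97/520 = 18.7%, Line East 115/437 = 26.3% → Line East
Overall: Line West 123/600 = 20.5%, Line East 142/493 = 28.8% → Line East
Line East wins overall and in every shift group — no reversal.

Yes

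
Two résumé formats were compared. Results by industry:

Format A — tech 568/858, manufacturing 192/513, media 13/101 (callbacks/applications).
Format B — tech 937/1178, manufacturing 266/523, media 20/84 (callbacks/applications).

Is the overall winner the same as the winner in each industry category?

Yes

Tech: Format A 568/858 = 66.2%, Format B 937/1178 = 79.5% → Format B
Manufacturing: Format A 192/513 = 37.4%, Format B 266/523 = 50.9% → Format B
Media: Format A 13/101 = 12.9%, Format B 20/84 = 23.8% → Format B
Overall: Format A 773/1472 = 52.5%, Format B 1223/1785 = 68.5% → Format B
Format B wins overall and in every industry group — no reversal.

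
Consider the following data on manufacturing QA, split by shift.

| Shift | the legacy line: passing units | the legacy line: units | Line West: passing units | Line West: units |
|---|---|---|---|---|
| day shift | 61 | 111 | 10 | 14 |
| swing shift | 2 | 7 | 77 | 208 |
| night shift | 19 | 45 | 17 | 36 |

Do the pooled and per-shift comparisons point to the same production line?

Day shift: the legacy line 61/111 = 55.0%, Line West 10/14 = 71.4% → Line West
Swing shift: the legacy line 2/7 = 28.6%, Line West 77/208 = 37.0% → Line West
Night shift: the legacy line 19/45 = 42.2%, Line West 17/36 = 47.2% → Line West
Overall: the legacy line 82/163 = 50.3%, Line West 104/258 = 40.3% → the legacy line
Line West wins each shift group but the legacy line wins overall — the comparison reverses. Line West's units skew toward swing shift, which has a lower base rate.

No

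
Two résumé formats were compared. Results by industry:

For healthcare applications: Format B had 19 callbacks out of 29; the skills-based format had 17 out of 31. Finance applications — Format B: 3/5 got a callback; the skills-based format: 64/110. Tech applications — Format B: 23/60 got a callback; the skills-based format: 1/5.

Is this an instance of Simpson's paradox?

Yes

Healthcare: Format B 19/29 = 65.5%, the skills-based format 17/31 = 54.8% → Format B
Finance: Format B 3/5 = 60.0%, the skills-based format 64/110 = 58.2% → Format B
Tech: Format B 23/60 = 38.3%, the skills-based format 1/5 = 20.0% → Format B
Overall: Format B 45/94 = 47.9%, the skills-based format 82/146 = 56.2% → the skills-based format
Format B wins each industry group but the skills-based format wins overall — the comparison reverses. Format B's applications skew toward tech, which has a lower base rate.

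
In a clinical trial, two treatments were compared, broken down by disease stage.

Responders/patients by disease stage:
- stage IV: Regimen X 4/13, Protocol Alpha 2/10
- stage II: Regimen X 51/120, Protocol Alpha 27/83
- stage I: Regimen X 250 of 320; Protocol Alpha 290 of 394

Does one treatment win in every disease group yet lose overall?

No

Stage IV: Regimen X 4/13 = 30.8%, Protocol Alpha 2/10 = 20.0% → Regimen X
Stage II: Regimen X 51/120 = 42.5%, Protocol Alpha 27/83 = 32.5% → Regimen X
Stage I: Regimen X 250/320 = 78.1%, Protocol Alpha 290/394 = 73.6% → Regimen X
Overall: Regimen X 305/453 = 67.3%, Protocol Alpha 319/487 = 65.5% → Regimen X
Regimen X wins overall and in every disease group — no reversal.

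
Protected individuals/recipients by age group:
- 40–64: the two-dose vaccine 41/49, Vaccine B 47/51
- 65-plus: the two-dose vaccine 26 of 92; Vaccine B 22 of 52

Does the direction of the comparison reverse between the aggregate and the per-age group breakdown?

No

40–64: the two-dose vaccine 41/49 = 83.7%, Vaccine B 47/51 = 92.2% → Vaccine B
65-plus: the two-dose vaccine 26/92 = 28.3%, Vaccine B 22/52 = 42.3% → Vaccine B
Overall: the two-dose vaccine 67/141 = 47.5%, Vaccine B 69/103 = 67.0% → Vaccine B
Vaccine B wins overall and in every age group — no reversal.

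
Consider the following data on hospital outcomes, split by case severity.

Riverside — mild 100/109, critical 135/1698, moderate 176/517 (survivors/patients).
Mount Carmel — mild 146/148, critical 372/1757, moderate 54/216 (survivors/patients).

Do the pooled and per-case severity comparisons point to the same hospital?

Mild: Riverside 100/109 = 91.7%, Mount Carmel 146/148 = 98.6% → Mount Carmel
Critical: Riverside 135/1698 = 8.0%, Mount Carmel 372/1757 = 21.2% → Mount Carmel
Moderate: Riverside 176/517 = 34.0%, Mount Carmel 54/216 = 25.0% → Riverside
Overall: Riverside 411/2324 = 17.7%, Mount Carmel 572/2121 = 27.0% → Mount Carmel
Neither sweeps: Riverside wins 1 of 3 groups, Mount Carmel wins 2. Mount Carmel wins overall but not every group — no Simpson reversal.

No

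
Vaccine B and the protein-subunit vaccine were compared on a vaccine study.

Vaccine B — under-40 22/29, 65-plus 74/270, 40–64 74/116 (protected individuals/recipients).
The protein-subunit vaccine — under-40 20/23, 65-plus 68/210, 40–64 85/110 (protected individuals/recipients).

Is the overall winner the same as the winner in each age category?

Under-40: Vaccine B 22/29 = 75.9%, the protein-subunit vaccine 20/23 = 87.0% → the protein-subunit vaccine
65-plus: Vaccine B 74/270 = 27.4%, the protein-subunit vaccine 68/210 = 32.4% → the protein-subunit vaccine
40–64: Vaccine B 74/116 = 63.8%, the protein-subunit vaccine 85/110 = 77.3% → the protein-subunit vaccine
Overall: Vaccine B 170/415 = 41.0%, the protein-subunit vaccine 173/343 = 50.4% → the protein-subunit vaccine
The protein-subunit vaccine wins overall and in every age group — no reversal.

Yes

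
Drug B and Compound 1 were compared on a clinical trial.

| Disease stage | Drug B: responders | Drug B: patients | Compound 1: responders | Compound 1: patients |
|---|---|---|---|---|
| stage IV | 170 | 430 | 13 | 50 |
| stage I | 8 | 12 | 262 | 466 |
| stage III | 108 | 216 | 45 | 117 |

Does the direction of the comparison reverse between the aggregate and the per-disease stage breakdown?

Yes

Stage IV: Drug B 170/430 = 39.5%, Compound 1 13/50 = 26.0% → Drug B
Stage I: Drug B 8/12 = 66.7%, Compound 1 262/466 = 56.2% → Drug B
Stage III: Drug B 108/216 = 50.0%, Compound 1 45/117 = 38.5% → Drug B
Overall: Drug B 286/658 = 43.5%, Compound 1 320/633 = 50.6% → Compound 1
Drug B wins each disease group but Compound 1 wins overall — the comparison reverses. Drug B's patients skew toward stage IV, which has a lower base rate.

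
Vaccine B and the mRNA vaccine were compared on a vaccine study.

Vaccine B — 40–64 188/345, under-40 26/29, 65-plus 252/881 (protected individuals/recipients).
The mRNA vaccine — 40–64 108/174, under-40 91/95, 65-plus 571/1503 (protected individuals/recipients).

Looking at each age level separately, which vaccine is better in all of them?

40–64: Vaccine B 188/345 = 54.5%, the mRNA vaccine 108/174 = 62.1% → the mRNA vaccine
Under-40: Vaccine B 26/29 = 89.7%, the mRNA vaccine 91/95 = 95.8% → the mRNA vaccine
65-plus: Vaccine B 252/881 = 28.6%, the mRNA vaccine 571/1503 = 38.0% → the mRNA vaccine
The mRNA vaccine has the higher rate in all 3 groups.

the mRNA vaccine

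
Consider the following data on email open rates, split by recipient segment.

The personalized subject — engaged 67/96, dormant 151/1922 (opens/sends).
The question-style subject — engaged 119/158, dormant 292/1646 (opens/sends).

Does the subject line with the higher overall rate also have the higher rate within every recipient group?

Engaged: the personalized subject 67/96 = 69.8%, the question-style subject 119/158 = 75.3% → the question-style subject
Dormant: the personalized subject 151/1922 = 7.9%, the question-style subject 292/1646 = 17.7% → the question-style subject
Overall: the personalized subject 218/2018 = 10.8%, the question-style subject 411/1804 = 22.8% → the question-style subject
The question-style subject wins overall and in every recipient group — no reversal.

Yes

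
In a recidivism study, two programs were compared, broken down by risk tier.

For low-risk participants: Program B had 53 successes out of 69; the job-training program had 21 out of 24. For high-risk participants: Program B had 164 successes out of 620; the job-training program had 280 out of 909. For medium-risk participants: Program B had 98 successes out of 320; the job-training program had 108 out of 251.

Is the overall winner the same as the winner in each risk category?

Yes

Low-risk: Program B 53/69 = 76.8%, the job-training program 21/24 = 87.5% → the job-training program
High-risk: Program B 164/620 = 26.5%, the job-training program 280/909 = 30.8% → the job-training program
Medium-risk: Program B 98/320 = 30.6%, the job-training program 108/251 = 43.0% → the job-training program
Overall: Program B 315/1009 = 31.2%, the job-training program 409/1184 = 34.5% → the job-training program
The job-training program wins overall and in every risk group — no reversal.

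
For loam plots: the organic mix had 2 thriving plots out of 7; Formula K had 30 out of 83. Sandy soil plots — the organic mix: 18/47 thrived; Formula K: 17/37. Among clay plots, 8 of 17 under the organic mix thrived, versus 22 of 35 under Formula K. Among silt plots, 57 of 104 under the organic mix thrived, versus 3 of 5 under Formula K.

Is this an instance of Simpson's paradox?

Loam: the organic mix 2/7 = 28.6%, Formula K 30/83 = 36.1% → Formula K
Sandy soil: the organic mix 18/47 = 38.3%, Formula K 17/37 = 45.9% → Formula K
Clay: the organic mix 8/17 = 47.1%, Formula K 22/35 = 62.9% → Formula K
Silt: the organic mix 57/104 = 54.8%, Formula K 3/5 = 60.0% → Formula K
Overall: the organic mix 85/175 = 48.6%, Formula K 72/160 = 45.0% → the organic mix
Formula K wins each soil group but the organic mix wins overall — the comparison reverses. Formula K's plots skew toward loam, which has a lower base rate.

Yes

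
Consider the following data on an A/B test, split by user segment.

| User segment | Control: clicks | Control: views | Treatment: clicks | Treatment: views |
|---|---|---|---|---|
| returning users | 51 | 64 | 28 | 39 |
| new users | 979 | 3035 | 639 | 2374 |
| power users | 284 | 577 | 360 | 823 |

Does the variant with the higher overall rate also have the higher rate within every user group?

Yes

Returning users: Control 51/64 = 79.7%, Treatment 28/39 = 71.8% → Control
New users: Control 979/3035 = 32.3%, Treatment 639/2374 = 26.9% → Control
Power users: Control 284/577 = 49.2%, Treatment 360/823 = 43.7% → Control
Overall: Control 1314/3676 = 35.7%, Treatment 1027/3236 = 31.7% → Control
Control wins overall and in every user group — no reversal.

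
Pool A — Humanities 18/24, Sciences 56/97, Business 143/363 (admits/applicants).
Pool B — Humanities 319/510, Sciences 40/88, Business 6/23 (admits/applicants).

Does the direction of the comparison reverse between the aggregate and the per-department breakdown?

Humanities: Pool A 18/24 = 75.0%, Pool B 319/510 = 62.5% → Pool A
Sciences: Pool A 56/97 = 57.7%, Pool B 40/88 = 45.5% → Pool A
Business: Pool A 143/363 = 39.4%, Pool B 6/23 = 26.1% → Pool A
Overall: Pool A 217/484 = 44.8%, Pool B 365/621 = 58.8% → Pool B
Pool A wins each department group but Pool B wins overall — the comparison reverses. Pool A's applicants skew toward Business, which has a lower base rate.

Yes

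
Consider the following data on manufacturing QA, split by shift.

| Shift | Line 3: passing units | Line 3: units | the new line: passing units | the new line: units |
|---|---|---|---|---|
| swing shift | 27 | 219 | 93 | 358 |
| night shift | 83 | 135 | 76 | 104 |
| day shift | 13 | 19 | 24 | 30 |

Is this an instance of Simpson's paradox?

Swing shift: Line 3 27/219 = 12.3%, the new line 93/358 = 26.0% → the new line
Night shift: Line 3 83/135 = 61.5%, the new line 76/104 = 73.1% → the new line
Day shift: Line 3 13/19 = 68.4%, the new line 24/30 = 80.0% → the new line
Overall: Line 3 123/373 = 33.0%, the new line 193/492 = 39.2% → the new line
The new line wins overall and in every shift group — no reversal.

No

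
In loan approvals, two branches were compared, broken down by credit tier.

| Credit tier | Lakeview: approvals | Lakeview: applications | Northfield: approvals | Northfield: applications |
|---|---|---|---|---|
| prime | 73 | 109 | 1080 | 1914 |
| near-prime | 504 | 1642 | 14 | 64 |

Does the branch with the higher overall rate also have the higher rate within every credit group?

No

Prime: Lakeview 73/109 = 67.0%, Northfield 1080/1914 = 56.4% → Lakeview
Near-prime: Lakeview 504/1642 = 30.7%, Northfield 14/64 = 21.9% → Lakeview
Overall: Lakeview 577/1751 = 33.0%, Northfield 1094/1978 = 55.3% → Northfield
Lakeview wins each credit group but Northfield wins overall — the comparison reverses. Lakeview's applications skew toward near-prime, which has a lower base rate.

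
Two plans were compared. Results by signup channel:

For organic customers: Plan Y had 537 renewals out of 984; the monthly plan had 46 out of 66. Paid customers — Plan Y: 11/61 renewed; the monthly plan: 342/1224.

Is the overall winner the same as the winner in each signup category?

Organic: Plan Y 537/984 = 54.6%, the monthly plan 46/66 = 69.7% → the monthly plan
Paid: Plan Y 11/61 = 18.0%, the monthly plan 342/1224 = 27.9% → the monthly plan
Overall: Plan Y 548/1045 = 52.4%, the monthly plan 388/1290 = 30.1% → Plan Y
The monthly plan wins each signup group but Plan Y wins overall — the comparison reverses. The monthly plan's customers skew toward paid, which has a lower base rate.

No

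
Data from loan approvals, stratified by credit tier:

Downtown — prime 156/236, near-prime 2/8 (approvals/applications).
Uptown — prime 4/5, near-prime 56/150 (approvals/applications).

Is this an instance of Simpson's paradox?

Yes

Prime: Downtown 156/236 = 66.1%, Uptown 4/5 = 80.0% → Uptown
Near-prime: Downtown 2/8 = 25.0%, Uptown 56/150 = 37.3% → Uptown
Overall: Downtown 158/244 = 64.8%, Uptown 60/155 = 38.7% → Downtown
Uptown wins each credit group but Downtown wins overall — the comparison reverses. Uptown's applications skew toward near-prime, which has a lower base rate.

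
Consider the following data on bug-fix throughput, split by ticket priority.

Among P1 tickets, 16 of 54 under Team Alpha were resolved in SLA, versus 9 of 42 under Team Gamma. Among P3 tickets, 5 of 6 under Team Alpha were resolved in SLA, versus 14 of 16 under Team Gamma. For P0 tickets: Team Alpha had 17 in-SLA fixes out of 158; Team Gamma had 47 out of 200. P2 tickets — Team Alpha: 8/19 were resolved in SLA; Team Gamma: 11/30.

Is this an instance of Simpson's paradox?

No

P1: Team Alpha 16/54 = 29.6%, Team Gamma 9/42 = 21.4% → Team Alpha
P3: Team Alpha 5/6 = 83.3%, Team Gamma 14/16 = 87.5% → Team Gamma
P0: Team Alpha 17/158 = 10.8%, Team Gamma 47/200 = 23.5% → Team Gamma
P2: Team Alpha 8/19 = 42.1%, Team Gamma 11/30 = 36.7% → Team Alpha
Overall: Team Alpha 46/237 = 19.4%, Team Gamma 81/288 = 28.1% → Team Gamma
Neither sweeps: Team Alpha wins 2 of 4 groups, Team Gamma wins 2. Team Gamma wins overall but not every group — no Simpson reversal.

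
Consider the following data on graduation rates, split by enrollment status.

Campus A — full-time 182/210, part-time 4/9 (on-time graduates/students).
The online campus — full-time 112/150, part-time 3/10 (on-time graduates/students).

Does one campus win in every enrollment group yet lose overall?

No

Full-time: Campus A 182/210 = 86.7%, the online campus 112/150 = 74.7% → Campus A
Part-time: Campus A 4/9 = 44.4%, the online campus 3/10 = 30.0% → Campus A
Overall: Campus A 186/219 = 84.9%, the online campus 115/160 = 71.9% → Campus A
Campus A wins overall and in every enrollment group — no reversal.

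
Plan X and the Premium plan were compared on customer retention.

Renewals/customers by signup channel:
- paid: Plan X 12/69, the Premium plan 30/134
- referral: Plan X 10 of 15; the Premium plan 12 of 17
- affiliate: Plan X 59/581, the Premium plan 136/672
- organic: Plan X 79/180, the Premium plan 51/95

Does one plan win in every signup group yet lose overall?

No

Paid: Plan X 12/69 = 17.4%, the Premium plan 30/134 = 22.4% → the Premium plan
Referral: Plan X 10/15 = 66.7%, the Premium plan 12/17 = 70.6% → the Premium plan
Affiliate: Plan X 59/581 = 10.2%, the Premium plan 136/672 = 20.2% → the Premium plan
Organic: Plan X 79/180 = 43.9%, the Premium plan 51/95 = 53.7% → the Premium plan
Overall: Plan X 160/845 = 18.9%, the Premium plan 229/918 = 24.9% → the Premium plan
The Premium plan wins overall and in every signup group — no reversal.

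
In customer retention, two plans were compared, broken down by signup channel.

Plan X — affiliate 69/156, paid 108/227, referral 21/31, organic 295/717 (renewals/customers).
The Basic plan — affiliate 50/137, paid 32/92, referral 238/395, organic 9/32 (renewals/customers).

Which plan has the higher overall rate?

Affiliate: Plan X 69/156 = 44.2%, the Basic plan 50/137 = 36.5% → Plan X
Paid: Plan X 108/227 = 47.6%, the Basic plan 32/92 = 34.8% → Plan X
Referral: Plan X 21/31 = 67.7%, the Basic plan 238/395 = 60.3% → Plan X
Organic: Plan X 295/717 = 41.1%, the Basic plan 9/32 = 28.1% → Plan X
Overall: Plan X 493/1131 = 43.6%, the Basic plan 329/656 = 50.2% → the Basic plan
(Plan X wins every signup group but the Basic plan wins overall — Plan X's customers skew toward the low-rate organic group.)

the Basic plan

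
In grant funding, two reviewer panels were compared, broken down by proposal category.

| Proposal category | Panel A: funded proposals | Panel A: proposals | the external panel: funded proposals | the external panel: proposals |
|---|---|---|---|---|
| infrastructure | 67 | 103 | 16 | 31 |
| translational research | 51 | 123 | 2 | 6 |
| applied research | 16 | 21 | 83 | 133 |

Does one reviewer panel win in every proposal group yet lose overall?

Infrastructure: Panel A 67/103 = 65.0%, the external panel 16/31 = 51.6% → Panel A
Translational research: Panel A 51/123 = 41.5%, the external panel 2/6 = 33.3% → Panel A
Applied research: Panel A 16/21 = 76.2%, the external panel 83/133 = 62.4% → Panel A
Overall: Panel A 134/247 = 54.3%, the external panel 101/170 = 59.4% → the external panel
Panel A wins each proposal group but the external panel wins overall — the comparison reverses. Panel A's proposals skew toward translational research, which has a lower base rate.

Yes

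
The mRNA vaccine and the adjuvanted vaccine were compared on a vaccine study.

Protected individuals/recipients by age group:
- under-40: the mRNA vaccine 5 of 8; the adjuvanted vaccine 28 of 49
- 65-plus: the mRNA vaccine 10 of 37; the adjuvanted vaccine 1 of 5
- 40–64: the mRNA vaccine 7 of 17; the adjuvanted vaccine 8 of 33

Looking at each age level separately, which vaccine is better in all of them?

the mRNA vaccine

Under-40: the mRNA vaccine 5/8 = 62.5%, the adjuvanted vaccine 28/49 = 57.1% → the mRNA vaccine
65-plus: the mRNA vaccine 10/37 = 27.0%, the adjuvanted vaccine 1/5 = 20.0% → the mRNA vaccine
40–64: the mRNA vaccine 7/17 = 41.2%, the adjuvanted vaccine 8/33 = 24.2% → the mRNA vaccine
The mRNA vaccine has the higher rate in all 3 groups.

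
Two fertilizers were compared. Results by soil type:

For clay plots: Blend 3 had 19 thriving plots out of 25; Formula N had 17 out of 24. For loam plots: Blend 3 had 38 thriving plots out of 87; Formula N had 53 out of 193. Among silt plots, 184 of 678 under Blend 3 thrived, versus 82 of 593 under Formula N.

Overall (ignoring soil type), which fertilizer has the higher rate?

Clay: Blend 3 19/25 = 76.0%, Formula N 17/24 = 70.8% → Blend 3
Loam: Blend 3 38/87 = 43.7%, Formula N 53/193 = 27.5% → Blend 3
Silt: Blend 3 184/678 = 27.1%, Formula N 82/593 = 13.8% → Blend 3
Overall: Blend 3 241/790 = 30.5%, Formula N 152/810 = 18.8% → Blend 3

Blend 3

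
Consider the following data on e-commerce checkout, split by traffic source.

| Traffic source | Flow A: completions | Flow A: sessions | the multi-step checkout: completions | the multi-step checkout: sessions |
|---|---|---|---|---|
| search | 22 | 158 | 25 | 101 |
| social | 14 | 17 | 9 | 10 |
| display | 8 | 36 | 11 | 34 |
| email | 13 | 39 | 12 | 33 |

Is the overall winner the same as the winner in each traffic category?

Yes

Search: Flow A 22/158 = 13.9%, the multi-step checkout 25/101 = 24.8% → the multi-step checkout
Social: Flow A 14/17 = 82.4%, the multi-step checkout 9/10 = 90.0% → the multi-step checkout
Display: Flow A 8/36 = 22.2%, the multi-step checkout 11/34 = 32.4% → the multi-step checkout
Email: Flow A 13/39 = 33.3%, the multi-step checkout 12/33 = 36.4% → the multi-step checkout
Overall: Flow A 57/250 = 22.8%, the multi-step checkout 57/178 = 32.0% → the multi-step checkout
The multi-step checkout wins overall and in every traffic group — no reversal.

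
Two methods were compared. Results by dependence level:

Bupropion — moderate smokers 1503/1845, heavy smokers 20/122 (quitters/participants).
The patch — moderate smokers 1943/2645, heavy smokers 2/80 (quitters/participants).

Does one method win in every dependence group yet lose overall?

Moderate smokers: bupropion 1503/1845 = 81.5%, the patch 1943/2645 = 73.5% → bupropion
Heavy smokers: bupropion 20/122 = 16.4%, the patch 2/80 = 2.5% → bupropion
Overall: bupropion 1523/1967 = 77.4%, the patch 1945/2725 = 71.4% → bupropion
Bupropion wins overall and in every dependence group — no reversal.

No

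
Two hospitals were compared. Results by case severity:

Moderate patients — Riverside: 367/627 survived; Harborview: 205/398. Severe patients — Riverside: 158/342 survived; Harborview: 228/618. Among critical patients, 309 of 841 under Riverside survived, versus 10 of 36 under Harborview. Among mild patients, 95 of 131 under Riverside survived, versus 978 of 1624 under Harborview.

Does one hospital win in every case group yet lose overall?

Moderate: Riverside 367/627 = 58.5%, Harborview 205/398 = 51.5% → Riverside
Severe: Riverside 158/342 = 46.2%, Harborview 228/618 = 36.9% → Riverside
Critical: Riverside 309/841 = 36.7%, Harborview 10/36 = 27.8% → Riverside
Mild: Riverside 95/131 = 72.5%, Harborview 978/1624 = 60.2% → Riverside
Overall: Riverside 929/1941 = 47.9%, Harborview 1421/2676 = 53.1% → Harborview
Riverside wins each case group but Harborview wins overall — the comparison reverses. Riverside's patients skew toward critical, which has a lower base rate.

Yes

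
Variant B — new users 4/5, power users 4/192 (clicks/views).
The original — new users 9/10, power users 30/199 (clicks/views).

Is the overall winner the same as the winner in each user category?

Yes

New users: Variant B 4/5 = 80.0%, the original 9/10 = 90.0% → the original
Power users: Variant B 4/192 = 2.1%, the original 30/199 = 15.1% → the original
Overall: Variant B 8/197 = 4.1%, the original 39/209 = 18.7% → the original
The original wins overall and in every user group — no reversal.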